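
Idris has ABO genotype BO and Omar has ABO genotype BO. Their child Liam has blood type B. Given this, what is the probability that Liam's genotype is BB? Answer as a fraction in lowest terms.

Cross BO × BO → 1/4 BB, 1/2 BO, 1/4 OO.
Type-B genotypes among offspring: BB (1/4), BO (1/2); total 3/4.
P(BB | type B) = (1/4) / (3/4) = 1/3.

1/3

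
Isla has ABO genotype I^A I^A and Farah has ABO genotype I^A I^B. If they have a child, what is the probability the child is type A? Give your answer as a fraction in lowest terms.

1/2

ABO cross I^A I^A × I^A I^B → offspring phenotypes: 1/2 A, 1/2 AB.
So P(type A) = 1/2.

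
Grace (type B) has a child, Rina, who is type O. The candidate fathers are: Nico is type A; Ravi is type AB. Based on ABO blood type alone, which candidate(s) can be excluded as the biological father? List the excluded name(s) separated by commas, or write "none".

A candidate is excluded only if no genotype consistent with his phenotype could produce a type O child with a type B mother.
Ravi (type AB): no genotype consistent with that phenotype can produce a type-O child with a type-B mother.

Ravi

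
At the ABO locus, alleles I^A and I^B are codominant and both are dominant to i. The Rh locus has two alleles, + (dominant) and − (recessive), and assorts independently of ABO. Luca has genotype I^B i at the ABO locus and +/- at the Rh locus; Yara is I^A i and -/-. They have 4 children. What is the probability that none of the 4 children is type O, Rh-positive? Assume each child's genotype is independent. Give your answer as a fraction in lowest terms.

2401/4096

ABO cross I^B i × I^A i → 1/4 O, 1/4 A, 1/4 B, 1/4 AB.
Rh cross +/- × -/- → 1/2 Rh+, 1/2 Rh-; so P(type O, Rh-positive) = 1/4 × 1/2 = 1/8 per child.
P(not type O, Rh-positive) = 7/8 for one child; (7/8)^4 = 2401/4096.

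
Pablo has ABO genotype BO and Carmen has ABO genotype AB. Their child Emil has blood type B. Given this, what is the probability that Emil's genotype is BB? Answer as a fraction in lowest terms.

1/2

Cross BO × AB → 1/4 AB, 1/4 AO, 1/4 BB, 1/4 BO.
Type-B genotypes among offspring: BB (1/4), BO (1/4); total 1/2.
P(BB | type B) = (1/4) / (1/2) = 1/2.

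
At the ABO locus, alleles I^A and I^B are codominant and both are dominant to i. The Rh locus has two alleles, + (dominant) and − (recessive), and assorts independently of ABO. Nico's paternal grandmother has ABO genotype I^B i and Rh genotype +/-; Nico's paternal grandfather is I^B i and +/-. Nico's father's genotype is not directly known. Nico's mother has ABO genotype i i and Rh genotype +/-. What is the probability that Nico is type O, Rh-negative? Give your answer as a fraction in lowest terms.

Nico's father's ABO genotype from I^B i × I^B i: 1/4 I^B I^B, 1/2 I^B i, 1/4 i i.
Crossing each possibility with the mother i i and summing P(type O): 1/4·0 + 1/2·1/2 + 1/4·1 = 1/2.
Similarly for Rh via the father's Rh distribution: P(Rh-) = 1/4.
Independent loci: 1/2 × 1/4 = 1/8.

1/8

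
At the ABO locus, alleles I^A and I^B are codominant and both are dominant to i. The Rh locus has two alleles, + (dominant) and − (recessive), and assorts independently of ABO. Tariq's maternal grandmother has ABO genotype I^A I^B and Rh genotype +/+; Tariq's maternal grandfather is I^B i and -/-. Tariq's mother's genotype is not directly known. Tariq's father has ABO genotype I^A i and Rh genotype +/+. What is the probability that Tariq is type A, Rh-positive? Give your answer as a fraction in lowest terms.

Tariq's mother's ABO genotype from I^A I^B × I^B i: 1/4 I^A I^B, 1/4 I^A i, 1/4 I^B I^B, 1/4 I^B i.
Crossing each possibility with the father I^A i and summing P(type A): 1/4·1/2 + 1/4·3/4 + 1/4·0 + 1/4·1/4 = 3/8.
Similarly for Rh via the mother's Rh distribution: P(Rh+) = 1.
Independent loci: 3/8 × 1 = 3/8.

3/8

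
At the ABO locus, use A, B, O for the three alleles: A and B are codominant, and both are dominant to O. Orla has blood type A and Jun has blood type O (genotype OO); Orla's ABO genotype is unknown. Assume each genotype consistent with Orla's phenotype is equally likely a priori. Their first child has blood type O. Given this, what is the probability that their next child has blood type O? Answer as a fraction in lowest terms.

1/2

Possible genotypes: Orla ∈ {AA, AO}; Jun ∈ {OO}.
Weight each parental genotype pair by prior × P(type-O child):
  AO × OO: posterior weight 1; P(next child type O) = 1/2.
Weighted sum = 1/2.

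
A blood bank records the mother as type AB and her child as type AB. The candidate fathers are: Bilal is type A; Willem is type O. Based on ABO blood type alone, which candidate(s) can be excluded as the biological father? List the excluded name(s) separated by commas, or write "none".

A candidate is excluded only if no genotype consistent with his phenotype could produce a type AB child with a type AB mother.
Willem (type O): no genotype consistent with that phenotype can produce a type-AB child with a type-AB mother.

Willem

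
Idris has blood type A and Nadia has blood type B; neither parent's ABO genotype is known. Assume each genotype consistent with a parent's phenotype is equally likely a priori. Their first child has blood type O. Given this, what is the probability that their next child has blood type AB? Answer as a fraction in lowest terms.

1/4

Possible genotypes: Idris ∈ {I^A I^A, I^A i}; Nadia ∈ {I^B I^B, I^B i}.
Weight each parental genotype pair by prior × P(type-O child):
  I^A i × I^B i: posterior weight 1; P(next child type AB) = 1/4.
Weighted sum = 1/4.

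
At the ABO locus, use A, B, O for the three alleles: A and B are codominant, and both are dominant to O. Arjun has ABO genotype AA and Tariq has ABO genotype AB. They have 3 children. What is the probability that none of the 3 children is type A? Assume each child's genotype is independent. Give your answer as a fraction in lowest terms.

ABO cross AA × AB → 1/2 A, 1/2 AB.
So P(type A) = 1/2 per child.
P(not type A) = 1/2 for one child; (1/2)^3 = 1/8.

1/8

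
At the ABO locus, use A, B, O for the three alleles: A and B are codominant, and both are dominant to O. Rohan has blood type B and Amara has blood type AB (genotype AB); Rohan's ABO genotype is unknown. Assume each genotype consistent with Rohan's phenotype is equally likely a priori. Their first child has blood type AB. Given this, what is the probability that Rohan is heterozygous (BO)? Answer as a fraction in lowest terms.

Possible genotypes: Rohan ∈ {BB, BO}; Amara ∈ {AB}.
Weight each parental genotype pair by prior × P(type-AB child):
  BB × AB: posterior weight 2/3.
  BO × AB: posterior weight 1/3.
Sum the posterior weight over pairs where Rohan is BO: 1/3.

1/3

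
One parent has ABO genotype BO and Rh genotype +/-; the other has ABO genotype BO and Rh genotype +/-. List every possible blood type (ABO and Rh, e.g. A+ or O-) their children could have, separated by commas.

O+, O-, B+, B-

Gametes from BO × BO give offspring ABO genotypes BB, BO, OO, i.e. phenotypes O, B.
Rh cross +/- × +/- → phenotypes Rh+, Rh-.
Combining independently: O+, O-, B+, B-.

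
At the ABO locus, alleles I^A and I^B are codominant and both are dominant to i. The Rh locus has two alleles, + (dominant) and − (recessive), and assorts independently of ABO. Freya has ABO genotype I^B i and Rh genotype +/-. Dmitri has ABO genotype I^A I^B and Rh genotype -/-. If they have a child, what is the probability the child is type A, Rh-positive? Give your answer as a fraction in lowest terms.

1/8

ABO cross I^B i × I^A I^B → offspring phenotypes: 1/4 A, 1/2 B, 1/4 AB.
Rh cross +/- × -/- → 1/2 Rh+, 1/2 Rh-.
Independent loci: P(type A, Rh-positive) = 1/4 × 1/2 = 1/8.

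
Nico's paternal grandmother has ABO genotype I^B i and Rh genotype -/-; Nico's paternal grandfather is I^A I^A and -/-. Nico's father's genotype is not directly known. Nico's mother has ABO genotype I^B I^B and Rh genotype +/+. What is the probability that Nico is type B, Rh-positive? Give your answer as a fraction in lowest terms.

1/2

Nico's father's ABO genotype from I^B i × I^A I^A: 1/2 I^A I^B, 1/2 I^A i.
Crossing each possibility with the mother I^B I^B and summing P(type B): 1/2·1/2 + 1/2·1/2 = 1/2.
Similarly for Rh via the father's Rh distribution: P(Rh+) = 1.
Independent loci: 1/2 × 1 = 1/2.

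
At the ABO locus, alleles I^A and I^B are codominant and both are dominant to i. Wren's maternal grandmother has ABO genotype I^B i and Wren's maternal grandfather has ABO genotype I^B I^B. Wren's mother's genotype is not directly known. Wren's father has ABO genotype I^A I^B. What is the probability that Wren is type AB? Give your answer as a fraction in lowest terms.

Wren's mother's ABO genotype from I^B i × I^B I^B: 1/2 I^B I^B, 1/2 I^B i.
Crossing each possibility with the father I^A I^B and summing P(type AB): 1/2·1/2 + 1/2·1/4 = 3/8.

3/8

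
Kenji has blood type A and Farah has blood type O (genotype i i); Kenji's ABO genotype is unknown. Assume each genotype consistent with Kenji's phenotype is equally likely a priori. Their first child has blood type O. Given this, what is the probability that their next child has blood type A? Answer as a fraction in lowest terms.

1/2

Possible genotypes: Kenji ∈ {I^A I^A, I^A i}; Farah ∈ {i i}.
Weight each parental genotype pair by prior × P(type-O child):
  I^A i × i i: posterior weight 1; P(next child type A) = 1/2.
Weighted sum = 1/2.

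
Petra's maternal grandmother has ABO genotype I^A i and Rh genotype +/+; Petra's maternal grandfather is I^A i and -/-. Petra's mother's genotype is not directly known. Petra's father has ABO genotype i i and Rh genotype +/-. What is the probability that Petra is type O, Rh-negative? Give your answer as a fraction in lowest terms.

1/8

Petra's mother's ABO genotype from I^A i × I^A i: 1/4 I^A I^A, 1/2 I^A i, 1/4 i i.
Crossing each possibility with the father i i and summing P(type O): 1/4·0 + 1/2·1/2 + 1/4·1 = 1/2.
Similarly for Rh via the mother's Rh distribution: P(Rh-) = 1/4.
Independent loci: 1/2 × 1/4 = 1/8.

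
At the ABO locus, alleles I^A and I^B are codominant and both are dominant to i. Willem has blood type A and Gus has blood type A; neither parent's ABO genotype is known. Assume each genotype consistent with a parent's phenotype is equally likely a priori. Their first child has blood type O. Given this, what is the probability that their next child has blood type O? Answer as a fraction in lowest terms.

Possible genotypes: Willem ∈ {I^A I^A, I^A i}; Gus ∈ {I^A I^A, I^A i}.
Weight each parental genotype pair by prior × P(type-O child):
  I^A i × I^A i: posterior weight 1; P(next child type O) = 1/4.
Weighted sum = 1/4.

1/4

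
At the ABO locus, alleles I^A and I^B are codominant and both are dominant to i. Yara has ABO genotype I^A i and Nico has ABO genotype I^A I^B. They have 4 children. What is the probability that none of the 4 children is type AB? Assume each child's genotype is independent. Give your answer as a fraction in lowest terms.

ABO cross I^A i × I^A I^B → 1/2 A, 1/4 B, 1/4 AB.
So P(type AB) = 1/4 per child.
P(not type AB) = 3/4 for one child; (3/4)^4 = 81/256.

81/256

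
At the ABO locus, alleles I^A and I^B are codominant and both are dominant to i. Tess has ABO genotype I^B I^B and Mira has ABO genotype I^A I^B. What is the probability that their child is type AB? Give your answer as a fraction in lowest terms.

ABO cross I^B I^B × I^A I^B → offspring phenotypes: 1/2 B, 1/2 AB.
So P(type AB) = 1/2.

1/2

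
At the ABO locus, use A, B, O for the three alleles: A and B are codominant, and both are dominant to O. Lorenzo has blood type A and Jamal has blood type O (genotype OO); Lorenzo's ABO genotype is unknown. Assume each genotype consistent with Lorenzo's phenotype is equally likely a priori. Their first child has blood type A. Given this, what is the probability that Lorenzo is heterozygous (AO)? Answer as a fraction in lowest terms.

1/3

Possible genotypes: Lorenzo ∈ {AA, AO}; Jamal ∈ {OO}.
Weight each parental genotype pair by prior × P(type-A child):
  AA × OO: posterior weight 2/3.
  AO × OO: posterior weight 1/3.
Sum the posterior weight over pairs where Lorenzo is AO: 1/3.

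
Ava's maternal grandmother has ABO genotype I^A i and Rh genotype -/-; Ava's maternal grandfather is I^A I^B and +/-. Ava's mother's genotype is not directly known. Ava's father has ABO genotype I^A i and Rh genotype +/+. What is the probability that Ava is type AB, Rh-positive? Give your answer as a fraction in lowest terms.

1/8

Ava's mother's ABO genotype from I^A i × I^A I^B: 1/4 I^A I^A, 1/4 I^A I^B, 1/4 I^A i, 1/4 I^B i.
Crossing each possibility with the father I^A i and summing P(type AB): 1/4·0 + 1/4·1/4 + 1/4·0 + 1/4·1/4 = 1/8.
Similarly for Rh via the mother's Rh distribution: P(Rh+) = 1.
Independent loci: 1/8 × 1 = 1/8.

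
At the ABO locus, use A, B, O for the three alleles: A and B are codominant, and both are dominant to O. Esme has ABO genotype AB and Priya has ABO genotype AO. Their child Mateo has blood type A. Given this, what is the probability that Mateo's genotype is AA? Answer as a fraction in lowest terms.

1/2

Cross AB × AO → 1/4 AA, 1/4 AB, 1/4 AO, 1/4 BO.
Type-A genotypes among offspring: AA (1/4), AO (1/4); total 1/2.
P(AA | type A) = (1/4) / (1/2) = 1/2.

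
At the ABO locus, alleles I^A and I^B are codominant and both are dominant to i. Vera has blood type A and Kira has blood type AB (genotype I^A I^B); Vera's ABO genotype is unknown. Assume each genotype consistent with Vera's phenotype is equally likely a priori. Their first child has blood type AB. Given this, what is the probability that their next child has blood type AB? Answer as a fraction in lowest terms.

5/12

Possible genotypes: Vera ∈ {I^A I^A, I^A i}; Kira ∈ {I^A I^B}.
Weight each parental genotype pair by prior × P(type-AB child):
  I^A I^A × I^A I^B: posterior weight 2/3; P(next child type AB) = 1/2.
  I^A i × I^A I^B: posterior weight 1/3; P(next child type AB) = 1/4.
Weighted sum = 5/12.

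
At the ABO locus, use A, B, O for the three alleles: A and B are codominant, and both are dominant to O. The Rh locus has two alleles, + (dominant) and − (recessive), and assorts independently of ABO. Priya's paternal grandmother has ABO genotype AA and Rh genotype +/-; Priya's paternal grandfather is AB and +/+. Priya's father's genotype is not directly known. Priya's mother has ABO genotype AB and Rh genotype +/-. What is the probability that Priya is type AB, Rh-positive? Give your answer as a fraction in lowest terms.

7/16

Priya's father's ABO genotype from AA × AB: 1/2 AA, 1/2 AB.
Crossing each possibility with the mother AB and summing P(type AB): 1/2·1/2 + 1/2·1/2 = 1/2.
Similarly for Rh via the father's Rh distribution: P(Rh+) = 7/8.
Independent loci: 1/2 × 7/8 = 7/16.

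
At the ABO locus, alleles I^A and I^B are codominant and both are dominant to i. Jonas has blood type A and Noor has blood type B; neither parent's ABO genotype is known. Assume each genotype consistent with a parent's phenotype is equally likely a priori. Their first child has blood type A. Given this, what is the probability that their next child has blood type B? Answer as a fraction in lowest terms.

Possible genotypes: Jonas ∈ {I^A I^A, I^A i}; Noor ∈ {I^B I^B, I^B i}.
Weight each parental genotype pair by prior × P(type-A child):
  I^A I^A × I^B i: posterior weight 2/3; P(next child type B) = 0.
  I^A i × I^B i: posterior weight 1/3; P(next child type B) = 1/4.
Weighted sum = 1/12.

1/12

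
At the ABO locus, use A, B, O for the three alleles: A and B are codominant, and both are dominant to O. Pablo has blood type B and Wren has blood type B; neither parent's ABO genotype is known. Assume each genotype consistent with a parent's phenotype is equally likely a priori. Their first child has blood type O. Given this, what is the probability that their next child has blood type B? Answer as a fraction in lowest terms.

3/4

Possible genotypes: Pablo ∈ {BB, BO}; Wren ∈ {BB, BO}.
Weight each parental genotype pair by prior × P(type-O child):
  BO × BO: posterior weight 1; P(next child type B) = 3/4.
Weighted sum = 3/4.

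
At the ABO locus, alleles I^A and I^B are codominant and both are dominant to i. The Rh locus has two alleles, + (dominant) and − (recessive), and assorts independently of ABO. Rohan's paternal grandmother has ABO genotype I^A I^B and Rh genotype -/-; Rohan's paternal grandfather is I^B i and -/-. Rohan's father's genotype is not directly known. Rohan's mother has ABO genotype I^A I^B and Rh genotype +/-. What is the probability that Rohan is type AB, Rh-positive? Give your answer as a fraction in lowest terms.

Rohan's father's ABO genotype from I^A I^B × I^B i: 1/4 I^A I^B, 1/4 I^A i, 1/4 I^B I^B, 1/4 I^B i.
Crossing each possibility with the mother I^A I^B and summing P(type AB): 1/4·1/2 + 1/4·1/4 + 1/4·1/2 + 1/4·1/4 = 3/8.
Similarly for Rh via the father's Rh distribution: P(Rh+) = 1/2.
Independent loci: 3/8 × 1/2 = 3/16.

3/16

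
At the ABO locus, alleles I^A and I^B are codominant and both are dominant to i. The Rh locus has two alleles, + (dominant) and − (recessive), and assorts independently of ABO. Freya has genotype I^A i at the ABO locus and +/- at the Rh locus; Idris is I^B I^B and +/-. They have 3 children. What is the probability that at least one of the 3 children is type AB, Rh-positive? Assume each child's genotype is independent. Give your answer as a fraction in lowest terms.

387/512

ABO cross I^A i × I^B I^B → 1/2 B, 1/2 AB.
Rh cross +/- × +/- → 3/4 Rh+, 1/4 Rh-; so P(type AB, Rh-positive) = 1/2 × 3/4 = 3/8 per child.
P(none) = (5/8)^3 = 125/512; P(at least one) = 1 − 125/512 = 387/512.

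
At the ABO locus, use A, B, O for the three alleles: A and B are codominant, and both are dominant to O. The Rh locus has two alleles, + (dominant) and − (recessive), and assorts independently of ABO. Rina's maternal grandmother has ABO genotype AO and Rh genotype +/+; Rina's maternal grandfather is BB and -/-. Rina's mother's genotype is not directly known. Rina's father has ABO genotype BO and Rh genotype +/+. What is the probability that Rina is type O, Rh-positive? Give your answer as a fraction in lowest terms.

1/8

Rina's mother's ABO genotype from AO × BB: 1/2 AB, 1/2 BO.
Crossing each possibility with the father BO and summing P(type O): 1/2·0 + 1/2·1/4 = 1/8.
Similarly for Rh via the mother's Rh distribution: P(Rh+) = 1.
Independent loci: 1/8 × 1 = 1/8.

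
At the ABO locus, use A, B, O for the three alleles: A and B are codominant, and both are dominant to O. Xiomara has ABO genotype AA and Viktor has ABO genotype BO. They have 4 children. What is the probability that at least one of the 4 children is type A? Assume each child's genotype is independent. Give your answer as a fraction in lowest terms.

ABO cross AA × BO → 1/2 A, 1/2 AB.
So P(type A) = 1/2 per child.
P(none) = (1/2)^4 = 1/16; P(at least one) = 1 − 1/16 = 15/16.

15/16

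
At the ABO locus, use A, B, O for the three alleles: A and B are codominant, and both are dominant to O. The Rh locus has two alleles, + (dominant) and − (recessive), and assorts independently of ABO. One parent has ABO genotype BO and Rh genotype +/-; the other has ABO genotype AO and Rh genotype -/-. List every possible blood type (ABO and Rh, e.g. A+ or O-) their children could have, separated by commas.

O+, O-, A+, A-, B+, B-, AB+, AB-

Gametes from BO × AO give offspring ABO genotypes AB, AO, BO, OO, i.e. phenotypes O, A, B, AB.
Rh cross +/- × -/- → phenotypes Rh+, Rh-.
Combining independently: O+, O-, A+, A-, B+, B-, AB+, AB-.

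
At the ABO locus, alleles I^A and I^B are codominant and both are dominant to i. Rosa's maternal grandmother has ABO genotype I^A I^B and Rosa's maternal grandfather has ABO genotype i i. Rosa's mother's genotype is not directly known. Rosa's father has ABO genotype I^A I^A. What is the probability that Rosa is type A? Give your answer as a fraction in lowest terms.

Rosa's mother's ABO genotype from I^A I^B × i i: 1/2 I^A i, 1/2 I^B i.
Crossing each possibility with the father I^A I^A and summing P(type A): 1/2·1 + 1/2·1/2 = 3/4.

3/4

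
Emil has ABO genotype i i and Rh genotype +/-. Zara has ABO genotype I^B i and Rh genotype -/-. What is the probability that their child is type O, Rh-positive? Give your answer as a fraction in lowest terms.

ABO cross i i × I^B i → offspring phenotypes: 1/2 O, 1/2 B.
Rh cross +/- × -/- → 1/2 Rh+, 1/2 Rh-.
Independent loci: P(type O, Rh-positive) = 1/2 × 1/2 = 1/4.

1/4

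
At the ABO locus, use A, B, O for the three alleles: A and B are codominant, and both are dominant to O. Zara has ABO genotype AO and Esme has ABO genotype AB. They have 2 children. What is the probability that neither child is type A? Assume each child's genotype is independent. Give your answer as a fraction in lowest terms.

ABO cross AO × AB → 1/2 A, 1/4 B, 1/4 AB.
So P(type A) = 1/2 per child.
P(not type A) = 1/2 for one child; (1/2)^2 = 1/4.

1/4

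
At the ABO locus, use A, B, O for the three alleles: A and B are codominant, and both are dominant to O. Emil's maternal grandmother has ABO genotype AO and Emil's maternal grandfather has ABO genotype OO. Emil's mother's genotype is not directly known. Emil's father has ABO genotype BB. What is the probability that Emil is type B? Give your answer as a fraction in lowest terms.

3/4

Emil's mother's ABO genotype from AO × OO: 1/2 AO, 1/2 OO.
Crossing each possibility with the father BB and summing P(type B): 1/2·1/2 + 1/2·1 = 3/4.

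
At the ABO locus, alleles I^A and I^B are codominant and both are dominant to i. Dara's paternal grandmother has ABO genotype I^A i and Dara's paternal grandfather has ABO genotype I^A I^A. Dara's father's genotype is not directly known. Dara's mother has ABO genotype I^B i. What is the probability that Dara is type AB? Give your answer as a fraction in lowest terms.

3/8

Dara's father's ABO genotype from I^A i × I^A I^A: 1/2 I^A I^A, 1/2 I^A i.
Crossing each possibility with the mother I^B i and summing P(type AB): 1/2·1/2 + 1/2·1/4 = 3/8.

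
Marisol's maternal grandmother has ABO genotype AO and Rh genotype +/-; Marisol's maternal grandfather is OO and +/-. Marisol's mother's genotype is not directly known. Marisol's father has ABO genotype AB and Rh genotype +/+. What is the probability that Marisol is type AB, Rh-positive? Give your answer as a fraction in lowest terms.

Marisol's mother's ABO genotype from AO × OO: 1/2 AO, 1/2 OO.
Crossing each possibility with the father AB and summing P(type AB): 1/2·1/4 + 1/2·0 = 1/8.
Similarly for Rh via the mother's Rh distribution: P(Rh+) = 1.
Independent loci: 1/8 × 1 = 1/8.

1/8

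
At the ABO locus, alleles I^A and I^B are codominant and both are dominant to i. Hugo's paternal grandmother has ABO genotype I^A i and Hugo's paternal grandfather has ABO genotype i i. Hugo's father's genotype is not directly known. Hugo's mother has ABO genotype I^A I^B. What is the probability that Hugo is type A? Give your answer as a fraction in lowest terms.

Hugo's father's ABO genotype from I^A i × i i: 1/2 I^A i, 1/2 i i.
Crossing each possibility with the mother I^A I^B and summing P(type A): 1/2·1/2 + 1/2·1/2 = 1/2.

1/2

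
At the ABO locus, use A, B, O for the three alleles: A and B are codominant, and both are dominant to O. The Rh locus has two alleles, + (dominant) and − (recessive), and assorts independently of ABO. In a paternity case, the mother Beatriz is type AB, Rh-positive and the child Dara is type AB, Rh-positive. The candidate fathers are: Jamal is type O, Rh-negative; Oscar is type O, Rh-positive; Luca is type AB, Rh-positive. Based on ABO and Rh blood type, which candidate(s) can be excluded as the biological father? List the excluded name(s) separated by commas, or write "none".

Jamal, Oscar

A candidate is excluded only if no genotype consistent with his phenotype could produce a type AB, Rh-positive child with a type AB, Rh-positive mother.
Jamal (type O, Rh-): no genotype consistent with that phenotype can produce a type-AB Rh+ child with a type-AB mother.
Oscar (type O, Rh+): no genotype consistent with that phenotype can produce a type-AB Rh+ child with a type-AB mother.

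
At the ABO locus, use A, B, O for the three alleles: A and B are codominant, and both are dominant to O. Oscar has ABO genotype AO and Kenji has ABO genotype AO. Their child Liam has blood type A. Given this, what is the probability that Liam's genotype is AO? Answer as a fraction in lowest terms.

2/3

Cross AO × AO → 1/4 AA, 1/2 AO, 1/4 OO.
Type-A genotypes among offspring: AA (1/4), AO (1/2); total 3/4.
P(AO | type A) = (1/2) / (3/4) = 2/3.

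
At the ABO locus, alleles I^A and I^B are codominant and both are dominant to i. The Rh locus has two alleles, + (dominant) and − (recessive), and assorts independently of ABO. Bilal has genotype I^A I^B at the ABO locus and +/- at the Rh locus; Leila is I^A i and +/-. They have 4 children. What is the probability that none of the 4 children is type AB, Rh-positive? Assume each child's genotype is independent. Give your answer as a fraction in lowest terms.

ABO cross I^A I^B × I^A i → 1/2 A, 1/4 B, 1/4 AB.
Rh cross +/- × +/- → 3/4 Rh+, 1/4 Rh-; so P(type AB, Rh-positive) = 1/4 × 3/4 = 3/16 per child.
P(not type AB, Rh-positive) = 13/16 for one child; (13/16)^4 = 28561/65536.

28561/65536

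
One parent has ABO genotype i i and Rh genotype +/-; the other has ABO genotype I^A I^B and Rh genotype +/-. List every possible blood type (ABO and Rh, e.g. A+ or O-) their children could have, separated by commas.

A+, A-, B+, B-

Gametes from i i × I^A I^B give offspring ABO genotypes I^A i, I^B i, i.e. phenotypes A, B.
Rh cross +/- × +/- → phenotypes Rh+, Rh-.
Combining independently: A+, A-, B+, B-.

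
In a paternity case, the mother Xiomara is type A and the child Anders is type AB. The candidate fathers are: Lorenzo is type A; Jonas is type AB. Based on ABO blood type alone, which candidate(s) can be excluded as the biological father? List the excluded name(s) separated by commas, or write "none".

A candidate is excluded only if no genotype consistent with his phenotype could produce a type AB child with a type A mother.
Lorenzo (type A): no genotype consistent with that phenotype can produce a type-AB child with a type-A mother.

Lorenzo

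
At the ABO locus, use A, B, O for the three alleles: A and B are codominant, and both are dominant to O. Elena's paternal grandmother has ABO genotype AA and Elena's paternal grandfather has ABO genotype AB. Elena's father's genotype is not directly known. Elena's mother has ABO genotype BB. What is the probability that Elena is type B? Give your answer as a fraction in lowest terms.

Elena's father's ABO genotype from AA × AB: 1/2 AA, 1/2 AB.
Crossing each possibility with the mother BB and summing P(type B): 1/2·0 + 1/2·1/2 = 1/4.

1/4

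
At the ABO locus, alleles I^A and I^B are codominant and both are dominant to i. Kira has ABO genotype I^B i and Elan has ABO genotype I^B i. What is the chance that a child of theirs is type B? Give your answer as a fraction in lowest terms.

3/4

ABO cross I^B i × I^B i → offspring phenotypes: 1/4 O, 3/4 B.
So P(type B) = 3/4.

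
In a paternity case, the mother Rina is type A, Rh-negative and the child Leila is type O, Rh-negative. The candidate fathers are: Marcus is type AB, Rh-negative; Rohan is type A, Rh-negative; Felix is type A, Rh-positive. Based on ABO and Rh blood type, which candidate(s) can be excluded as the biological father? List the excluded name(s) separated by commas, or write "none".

Marcus

A candidate is excluded only if no genotype consistent with his phenotype could produce a type O, Rh-negative child with a type A, Rh-negative mother.
Marcus (type AB, Rh-): no genotype consistent with that phenotype can produce a type-O Rh- child with a type-A mother.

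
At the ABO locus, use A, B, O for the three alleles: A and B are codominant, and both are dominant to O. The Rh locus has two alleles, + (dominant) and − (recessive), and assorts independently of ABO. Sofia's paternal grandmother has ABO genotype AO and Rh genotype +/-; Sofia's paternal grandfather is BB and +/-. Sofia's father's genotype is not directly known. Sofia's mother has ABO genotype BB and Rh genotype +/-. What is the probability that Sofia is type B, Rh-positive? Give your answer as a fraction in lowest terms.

9/16

Sofia's father's ABO genotype from AO × BB: 1/2 AB, 1/2 BO.
Crossing each possibility with the mother BB and summing P(type B): 1/2·1/2 + 1/2·1 = 3/4.
Similarly for Rh via the father's Rh distribution: P(Rh+) = 3/4.
Independent loci: 3/4 × 3/4 = 9/16.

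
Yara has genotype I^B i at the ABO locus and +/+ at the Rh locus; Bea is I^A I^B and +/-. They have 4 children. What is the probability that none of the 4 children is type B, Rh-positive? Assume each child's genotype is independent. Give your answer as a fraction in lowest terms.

ABO cross I^B i × I^A I^B → 1/4 A, 1/2 B, 1/4 AB.
Rh cross +/+ × +/- → 1 Rh+; so P(type B, Rh-positive) = 1/2 × 1 = 1/2 per child.
P(not type B, Rh-positive) = 1/2 for one child; (1/2)^4 = 1/16.

1/16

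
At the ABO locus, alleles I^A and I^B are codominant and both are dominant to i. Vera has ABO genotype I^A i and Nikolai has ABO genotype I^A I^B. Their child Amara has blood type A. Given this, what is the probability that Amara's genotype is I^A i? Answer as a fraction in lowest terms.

1/2

Cross I^A i × I^A I^B → 1/4 I^A I^A, 1/4 I^A I^B, 1/4 I^A i, 1/4 I^B i.
Type-A genotypes among offspring: I^A I^A (1/4), I^A i (1/4); total 1/2.
P(I^A i | type A) = (1/4) / (1/2) = 1/2.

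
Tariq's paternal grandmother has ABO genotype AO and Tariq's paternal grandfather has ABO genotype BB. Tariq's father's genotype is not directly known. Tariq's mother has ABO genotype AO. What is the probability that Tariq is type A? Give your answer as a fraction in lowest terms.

3/8

Tariq's father's ABO genotype from AO × BB: 1/2 AB, 1/2 BO.
Crossing each possibility with the mother AO and summing P(type A): 1/2·1/2 + 1/2·1/4 = 3/8.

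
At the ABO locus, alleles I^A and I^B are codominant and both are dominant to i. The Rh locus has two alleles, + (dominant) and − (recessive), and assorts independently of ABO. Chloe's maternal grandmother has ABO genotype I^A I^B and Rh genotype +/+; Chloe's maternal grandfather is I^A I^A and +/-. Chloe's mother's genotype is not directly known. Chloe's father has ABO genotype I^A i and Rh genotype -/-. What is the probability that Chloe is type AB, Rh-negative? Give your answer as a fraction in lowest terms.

Chloe's mother's ABO genotype from I^A I^B × I^A I^A: 1/2 I^A I^A, 1/2 I^A I^B.
Crossing each possibility with the father I^A i and summing P(type AB): 1/2·0 + 1/2·1/4 = 1/8.
Similarly for Rh via the mother's Rh distribution: P(Rh-) = 1/4.
Independent loci: 1/8 × 1/4 = 1/32.

1/32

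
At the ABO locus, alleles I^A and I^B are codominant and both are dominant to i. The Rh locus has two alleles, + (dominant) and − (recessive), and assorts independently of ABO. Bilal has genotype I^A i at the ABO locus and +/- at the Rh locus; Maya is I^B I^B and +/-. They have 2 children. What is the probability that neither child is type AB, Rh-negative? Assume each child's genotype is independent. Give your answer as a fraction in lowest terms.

ABO cross I^A i × I^B I^B → 1/2 B, 1/2 AB.
Rh cross +/- × +/- → 3/4 Rh+, 1/4 Rh-; so P(type AB, Rh-negative) = 1/2 × 1/4 = 1/8 per child.
P(not type AB, Rh-negative) = 7/8 for one child; (7/8)^2 = 49/64.

49/64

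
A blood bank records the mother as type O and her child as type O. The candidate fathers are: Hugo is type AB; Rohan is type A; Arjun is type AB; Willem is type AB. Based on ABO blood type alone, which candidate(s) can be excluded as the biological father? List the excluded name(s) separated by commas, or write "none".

A candidate is excluded only if no genotype consistent with his phenotype could produce a type O child with a type O mother.
Hugo (type AB): no genotype consistent with that phenotype can produce a type-O child with a type-O mother.
Arjun (type AB): no genotype consistent with that phenotype can produce a type-O child with a type-O mother.
Willem (type AB): no genotype consistent with that phenotype can produce a type-O child with a type-O mother.

Hugo, Arjun, Willem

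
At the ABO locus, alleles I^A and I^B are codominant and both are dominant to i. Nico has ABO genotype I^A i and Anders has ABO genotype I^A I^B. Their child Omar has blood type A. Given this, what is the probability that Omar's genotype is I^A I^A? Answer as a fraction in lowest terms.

1/2

Cross I^A i × I^A I^B → 1/4 I^A I^A, 1/4 I^A I^B, 1/4 I^A i, 1/4 I^B i.
Type-A genotypes among offspring: I^A I^A (1/4), I^A i (1/4); total 1/2.
P(I^A I^A | type A) = (1/4) / (1/2) = 1/2.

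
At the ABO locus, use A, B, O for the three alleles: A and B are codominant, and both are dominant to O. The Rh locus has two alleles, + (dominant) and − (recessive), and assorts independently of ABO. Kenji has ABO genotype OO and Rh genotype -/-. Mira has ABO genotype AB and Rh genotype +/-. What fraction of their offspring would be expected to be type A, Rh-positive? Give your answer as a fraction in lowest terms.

1/4

ABO cross OO × AB → offspring phenotypes: 1/2 A, 1/2 B.
Rh cross -/- × +/- → 1/2 Rh+, 1/2 Rh-.
Independent loci: P(type A, Rh-positive) = 1/2 × 1/2 = 1/4.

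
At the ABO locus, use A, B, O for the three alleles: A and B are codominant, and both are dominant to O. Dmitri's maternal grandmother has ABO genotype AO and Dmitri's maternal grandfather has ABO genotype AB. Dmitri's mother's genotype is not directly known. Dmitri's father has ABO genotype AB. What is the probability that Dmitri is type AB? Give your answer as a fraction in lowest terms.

3/8

Dmitri's mother's ABO genotype from AO × AB: 1/4 AA, 1/4 AB, 1/4 AO, 1/4 BO.
Crossing each possibility with the father AB and summing P(type AB): 1/4·1/2 + 1/4·1/2 + 1/4·1/4 + 1/4·1/4 = 3/8.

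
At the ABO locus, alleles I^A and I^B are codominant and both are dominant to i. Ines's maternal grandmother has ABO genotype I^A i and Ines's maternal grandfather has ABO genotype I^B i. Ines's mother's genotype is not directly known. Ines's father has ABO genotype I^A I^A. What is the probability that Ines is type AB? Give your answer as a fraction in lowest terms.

1/4

Ines's mother's ABO genotype from I^A i × I^B i: 1/4 I^A I^B, 1/4 I^A i, 1/4 I^B i, 1/4 i i.
Crossing each possibility with the father I^A I^A and summing P(type AB): 1/4·1/2 + 1/4·0 + 1/4·1/2 + 1/4·0 = 1/4.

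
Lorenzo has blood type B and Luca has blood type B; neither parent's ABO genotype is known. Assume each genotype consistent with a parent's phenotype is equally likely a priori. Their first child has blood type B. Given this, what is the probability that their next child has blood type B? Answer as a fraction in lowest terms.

19/20

Possible genotypes: Lorenzo ∈ {BB, BO}; Luca ∈ {BB, BO}.
Weight each parental genotype pair by prior × P(type-B child):
  BB × BB: posterior weight 4/15; P(next child type B) = 1.
  BB × BO: posterior weight 4/15; P(next child type B) = 1.
  BO × BB: posterior weight 4/15; P(next child type B) = 1.
  BO × BO: posterior weight 1/5; P(next child type B) = 3/4.
Weighted sum = 19/20.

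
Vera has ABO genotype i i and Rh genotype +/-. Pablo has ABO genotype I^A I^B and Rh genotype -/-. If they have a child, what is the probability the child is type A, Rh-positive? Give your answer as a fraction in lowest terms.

ABO cross i i × I^A I^B → offspring phenotypes: 1/2 A, 1/2 B.
Rh cross +/- × -/- → 1/2 Rh+, 1/2 Rh-.
Independent loci: P(type A, Rh-positive) = 1/2 × 1/2 = 1/4.

1/4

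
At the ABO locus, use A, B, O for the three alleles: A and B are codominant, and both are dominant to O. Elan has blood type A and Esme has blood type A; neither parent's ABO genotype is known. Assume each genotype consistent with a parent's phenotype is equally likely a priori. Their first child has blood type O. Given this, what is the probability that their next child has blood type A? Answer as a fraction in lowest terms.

Possible genotypes: Elan ∈ {AA, AO}; Esme ∈ {AA, AO}.
Weight each parental genotype pair by prior × P(type-O child):
  AO × AO: posterior weight 1; P(next child type A) = 3/4.
Weighted sum = 3/4.

3/4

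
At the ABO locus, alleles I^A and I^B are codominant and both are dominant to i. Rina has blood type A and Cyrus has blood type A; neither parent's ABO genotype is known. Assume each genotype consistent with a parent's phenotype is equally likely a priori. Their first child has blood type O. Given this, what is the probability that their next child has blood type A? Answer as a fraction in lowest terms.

3/4

Possible genotypes: Rina ∈ {I^A I^A, I^A i}; Cyrus ∈ {I^A I^A, I^A i}.
Weight each parental genotype pair by prior × P(type-O child):
  I^A i × I^A i: posterior weight 1; P(next child type A) = 3/4.
Weighted sum = 3/4.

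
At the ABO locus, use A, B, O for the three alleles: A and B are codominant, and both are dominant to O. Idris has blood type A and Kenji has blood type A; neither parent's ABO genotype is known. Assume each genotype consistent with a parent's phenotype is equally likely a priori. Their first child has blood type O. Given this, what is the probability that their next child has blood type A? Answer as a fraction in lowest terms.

3/4

Possible genotypes: Idris ∈ {AA, AO}; Kenji ∈ {AA, AO}.
Weight each parental genotype pair by prior × P(type-O child):
  AO × AO: posterior weight 1; P(next child type A) = 3/4.
Weighted sum = 3/4.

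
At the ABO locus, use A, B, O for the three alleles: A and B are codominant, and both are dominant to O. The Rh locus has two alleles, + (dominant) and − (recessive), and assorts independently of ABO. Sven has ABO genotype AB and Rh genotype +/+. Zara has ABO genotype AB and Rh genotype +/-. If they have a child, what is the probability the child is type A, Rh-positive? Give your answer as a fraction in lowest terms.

1/4

ABO cross AB × AB → offspring phenotypes: 1/4 A, 1/4 B, 1/2 AB.
Rh cross +/+ × +/- → 1 Rh+.
Independent loci: P(type A, Rh-positive) = 1/4 × 1 = 1/4.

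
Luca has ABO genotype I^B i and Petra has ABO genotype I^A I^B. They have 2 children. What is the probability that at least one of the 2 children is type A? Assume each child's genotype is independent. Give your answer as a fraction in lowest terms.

ABO cross I^B i × I^A I^B → 1/4 A, 1/2 B, 1/4 AB.
So P(type A) = 1/4 per child.
P(none) = (3/4)^2 = 9/16; P(at least one) = 1 − 9/16 = 7/16.

7/16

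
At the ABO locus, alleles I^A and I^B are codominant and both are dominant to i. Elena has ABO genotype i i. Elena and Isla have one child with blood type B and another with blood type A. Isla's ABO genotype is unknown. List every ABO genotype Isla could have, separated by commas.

For each candidate genotype of Isla, check whether crossing it with i i can produce every observed child phenotype.
  I^A I^A → possible child types {A} ✗
  I^A I^B → possible child types {A, B} ✓
  I^A i → possible child types {O, A} ✗
  I^B I^B → possible child types {B} ✗
  I^B i → possible child types {O, B} ✗
  i i → possible child types {O} ✗

I^A I^B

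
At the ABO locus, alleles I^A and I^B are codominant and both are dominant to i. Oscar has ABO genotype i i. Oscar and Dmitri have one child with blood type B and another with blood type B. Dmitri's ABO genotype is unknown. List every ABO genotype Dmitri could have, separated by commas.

I^A I^B, I^B I^B, I^B i

For each candidate genotype of Dmitri, check whether crossing it with i i can produce every observed child phenotype.
  I^A I^A → possible child types {A} ✗
  I^A I^B → possible child types {A, B} ✓
  I^A i → possible child types {O, A} ✗
  I^B I^B → possible child types {B} ✓
  I^B i → possible child types {O, B} ✓
  i i → possible child types {O} ✗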